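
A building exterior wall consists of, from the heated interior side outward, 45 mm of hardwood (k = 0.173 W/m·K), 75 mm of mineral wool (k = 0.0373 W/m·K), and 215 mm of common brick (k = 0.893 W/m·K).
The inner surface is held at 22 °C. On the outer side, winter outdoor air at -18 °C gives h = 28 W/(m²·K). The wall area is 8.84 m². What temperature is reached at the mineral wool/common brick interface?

Series thermal resistances:
R_hardwood = L/(kA) = 0.045/(0.173×8.84) = 0.02942 K/W
R_mineral wool = L/(kA) = 0.075/(0.0373×8.84) = 0.2275 K/W
R_common brick = L/(kA) = 0.215/(0.893×8.84) = 0.02724 K/W
R_outer film = 1/(h_o·A) = 1/(28×8.84) = 0.00404 K/W
R_total = 0.2882 K/W;  Q = ΔT/R_total = 40/0.2882 = 138.8 W
T_interface = T_inner − Q·ΣR(inner→interface) = 22 − 139×0.2569

T ≈ -13.7 °C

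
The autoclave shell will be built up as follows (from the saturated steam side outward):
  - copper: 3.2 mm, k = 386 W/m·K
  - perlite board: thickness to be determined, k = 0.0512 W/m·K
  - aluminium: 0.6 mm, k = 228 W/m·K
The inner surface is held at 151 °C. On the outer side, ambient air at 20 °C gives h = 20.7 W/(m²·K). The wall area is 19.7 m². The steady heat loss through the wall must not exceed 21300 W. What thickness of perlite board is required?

L ≈ 3.73 mm

Model the wall as resistances in series:
R_copper = L/(kA) = 0.0032/(386×19.7) = 4.208×10^-7 K/W
R_aluminium = L/(kA) = 0.0006/(228×19.7) = 1.336×10^-7 K/W
R_outer film = 1/(h_o·A) = 1/(20.7×19.7) = 0.002452 K/W
Sum of the known resistances R_other = 0.002453 K/W
Required total resistance R_tot = ΔT/Q_allow = 131/21300 = 0.00615 K/W
R_perlite board = R_tot − R_other = 0.003697 K/W
L = R·k·A = 0.003697×0.0512×19.7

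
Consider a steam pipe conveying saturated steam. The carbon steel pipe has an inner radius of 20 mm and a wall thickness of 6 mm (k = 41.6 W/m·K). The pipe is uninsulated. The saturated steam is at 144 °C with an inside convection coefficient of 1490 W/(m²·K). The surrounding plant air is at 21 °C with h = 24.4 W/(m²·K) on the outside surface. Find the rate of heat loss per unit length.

Cylindrical conduction, so R = ln(r₂/r₁)/(2πkL) per layer, in series:
R_inner film = 1/(h_i·2πr₁L) = 1/(1490×2π×0.02×1) = 0.005341 K/W
R_carbon steel pipe wall = ln(26/20)/(2π×41.6×1) = 0.001004 K/W
R_outer film = 1/(h_o·2πr_oL) = 1/(24.4×2π×0.026×1) = 0.2509 K/W
R_total = 0.2572 K/W
Q = ΔT/R_total = 123/0.2572

q′ ≈ 478 W/m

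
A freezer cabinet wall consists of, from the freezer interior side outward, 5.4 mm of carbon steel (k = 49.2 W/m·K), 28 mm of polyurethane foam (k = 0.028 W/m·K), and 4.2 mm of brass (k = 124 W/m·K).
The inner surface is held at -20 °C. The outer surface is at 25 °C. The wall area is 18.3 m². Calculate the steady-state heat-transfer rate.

Q ≈ 823 W

Series thermal resistances:
R_carbon steel = L/(kA) = 0.0054/(49.2×18.3) = 5.998×10^-6 K/W
R_polyurethane foam = L/(kA) = 0.028/(0.028×18.3) = 0.05464 K/W
R_brass = L/(kA) = 0.0042/(124×18.3) = 1.851×10^-6 K/W
R_total = 0.05465 K/W
Q = ΔT / R_total = 45 / 0.05465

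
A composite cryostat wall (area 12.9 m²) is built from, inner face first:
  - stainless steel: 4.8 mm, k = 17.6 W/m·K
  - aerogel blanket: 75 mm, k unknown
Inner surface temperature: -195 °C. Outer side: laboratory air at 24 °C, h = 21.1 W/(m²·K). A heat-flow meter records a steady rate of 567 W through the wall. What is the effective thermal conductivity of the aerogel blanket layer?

k ≈ 0.0152 W/(m·K)

Thermal resistances in series:
R_stainless steel = L/(kA) = 0.0048/(17.6×12.9) = 2.114×10^-5 K/W
R_outer film = 1/(h_o·A) = 1/(21.1×12.9) = 0.003674 K/W
Sum of known resistances R_other = 0.003695 K/W
Total R = ΔT/Q = 219/567 = 0.3862 K/W
R_aerogel blanket = R_total − R_other = 0.3825 K/W
k = L/(R·A) = 0.075/(0.3825×12.9)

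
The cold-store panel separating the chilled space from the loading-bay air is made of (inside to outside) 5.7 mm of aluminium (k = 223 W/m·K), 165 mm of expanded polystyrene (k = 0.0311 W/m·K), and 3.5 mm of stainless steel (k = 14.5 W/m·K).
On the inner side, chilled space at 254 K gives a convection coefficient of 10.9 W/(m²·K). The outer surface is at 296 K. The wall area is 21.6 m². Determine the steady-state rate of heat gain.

Series thermal resistances:
R_inner film = 1/(h_i·A) = 1/(10.9×21.6) = 0.004247 K/W
R_aluminium = L/(kA) = 0.0057/(223×21.6) = 1.183×10^-6 K/W
R_expanded polystyrene = L/(kA) = 0.165/(0.0311×21.6) = 0.2456 K/W
R_stainless steel = L/(kA) = 0.0035/(14.5×21.6) = 1.117×10^-5 K/W
R_total = 0.2499 K/W
Q = ΔT / R_total = 42 / 0.2499

Q ≈ 168 W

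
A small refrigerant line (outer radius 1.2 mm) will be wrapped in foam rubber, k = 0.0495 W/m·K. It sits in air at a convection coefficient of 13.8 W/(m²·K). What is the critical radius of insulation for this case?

For a cylinder r_cr = k/h = 0.0495/13.8
r_cr = 3.59 mm; since the bare radius (1.2 mm) is below r_cr, adding a thin layer of insulation will *increase* heat loss.

r_cr ≈ 3.59 mm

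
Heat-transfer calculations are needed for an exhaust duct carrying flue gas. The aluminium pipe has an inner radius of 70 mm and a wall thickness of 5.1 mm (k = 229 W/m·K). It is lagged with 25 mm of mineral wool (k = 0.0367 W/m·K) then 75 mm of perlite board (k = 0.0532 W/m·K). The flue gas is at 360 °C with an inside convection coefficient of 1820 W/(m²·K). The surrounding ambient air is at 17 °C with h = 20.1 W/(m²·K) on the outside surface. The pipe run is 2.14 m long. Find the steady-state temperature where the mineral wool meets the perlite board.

T ≈ 216 °C

For a radial system each layer contributes R = ln(r_out/r_in)/(2πkL); films add R = 1/(hA).
R_inner film = 1/(h_i·2πr₁L) = 1/(1820×2π×0.07×2.14) = 5.838×10^-4 K/W
R_aluminium pipe wall = ln(75.1/70)/(2π×229×2.14) = 2.284×10^-5 K/W
R_mineral wool = ln(100.1/75.1)/(2π×0.0367×2.14) = 0.5823 K/W
R_perlite board = ln(175.1/100.1)/(2π×0.0532×2.14) = 0.7817 K/W
R_outer film = 1/(h_o·2πr_oL) = 1/(20.1×2π×0.1751×2.14) = 0.02113 K/W
R_total = 1.386 K/W
Q = ΔT/R_total = 343/1.386
Q = 248 W
T_interface = T_inner − Q·ΣR(inner→interface) = 360 − 248×0.5829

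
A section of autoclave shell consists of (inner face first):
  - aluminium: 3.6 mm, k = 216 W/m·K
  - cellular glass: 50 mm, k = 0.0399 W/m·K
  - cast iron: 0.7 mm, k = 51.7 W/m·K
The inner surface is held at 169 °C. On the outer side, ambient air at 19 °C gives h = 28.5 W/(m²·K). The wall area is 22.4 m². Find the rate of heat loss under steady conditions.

Q ≈ 2610 W

Using the resistance-network approach (series):
R_aluminium = L/(kA) = 0.0036/(216×22.4) = 7.44×10^-7 K/W
R_cellular glass = L/(kA) = 0.05/(0.0399×22.4) = 0.05594 K/W
R_cast iron = L/(kA) = 0.0007/(51.7×22.4) = 6.044×10^-7 K/W
R_outer film = 1/(h_o·A) = 1/(28.5×22.4) = 0.001566 K/W
R_total = 0.05751 K/W
Q = ΔT / R_total = 150 / 0.05751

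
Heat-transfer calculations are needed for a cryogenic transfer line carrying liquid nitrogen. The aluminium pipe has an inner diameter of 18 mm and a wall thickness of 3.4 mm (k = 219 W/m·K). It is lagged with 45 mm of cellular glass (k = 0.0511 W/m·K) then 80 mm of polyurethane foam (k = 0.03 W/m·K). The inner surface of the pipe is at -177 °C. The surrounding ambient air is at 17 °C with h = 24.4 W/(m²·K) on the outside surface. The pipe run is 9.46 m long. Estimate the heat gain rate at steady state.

For a radial system each layer contributes R = ln(r_out/r_in)/(2πkL); films add R = 1/(hA).
R_aluminium pipe wall = ln(12.4/9)/(2π×219×9.46) = 2.462×10^-5 K/W
R_cellular glass = ln(57.4/12.4)/(2π×0.0511×9.46) = 0.5045 K/W
R_polyurethane foam = ln(137.4/57.4)/(2π×0.03×9.46) = 0.4895 K/W
R_outer film = 1/(h_o·2πr_oL) = 1/(24.4×2π×0.1374×9.46) = 0.005018 K/W
R_total = 0.999 K/W
Q = ΔT/R_total = 194/0.999

Q ≈ 194 W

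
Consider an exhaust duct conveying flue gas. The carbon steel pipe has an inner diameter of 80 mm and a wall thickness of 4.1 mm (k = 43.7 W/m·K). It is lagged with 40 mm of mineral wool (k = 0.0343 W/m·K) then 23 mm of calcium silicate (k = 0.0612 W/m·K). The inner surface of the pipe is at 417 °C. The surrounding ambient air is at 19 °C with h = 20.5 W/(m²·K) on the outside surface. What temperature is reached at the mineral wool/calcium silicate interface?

T ≈ 94.5 °C

Cylindrical conduction, so R = ln(r₂/r₁)/(2πkL) per layer, in series:
R_carbon steel pipe wall = ln(44.1/40)/(2π×43.7×1) = 3.554×10^-4 K/W
R_mineral wool = ln(84.1/44.1)/(2π×0.0343×1) = 2.995 K/W
R_calcium silicate = ln(107.1/84.1)/(2π×0.0612×1) = 0.6287 K/W
R_outer film = 1/(h_o·2πr_oL) = 1/(20.5×2π×0.1071×1) = 0.07249 K/W
R_total = 3.697 K/W
Q = ΔT/R_total = 398/3.697
Q = 108 W/m
T_interface = T_inner − Q·ΣR(inner→interface) = 417 − 108×2.996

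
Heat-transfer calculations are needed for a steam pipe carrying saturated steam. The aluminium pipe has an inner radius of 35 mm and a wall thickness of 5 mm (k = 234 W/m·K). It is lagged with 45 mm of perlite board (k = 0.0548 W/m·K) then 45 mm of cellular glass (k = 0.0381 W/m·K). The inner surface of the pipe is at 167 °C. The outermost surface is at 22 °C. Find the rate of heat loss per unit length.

q′ ≈ 36.6 W/m

Per-layer cylindrical resistances, series-summed:
R_aluminium pipe wall = ln(40/35)/(2π×234×1) = 9.082×10^-5 K/W
R_perlite board = ln(85/40)/(2π×0.0548×1) = 2.189 K/W
R_cellular glass = ln(130/85)/(2π×0.0381×1) = 1.775 K/W
R_total = 3.964 K/W
Q = ΔT/R_total = 145/3.964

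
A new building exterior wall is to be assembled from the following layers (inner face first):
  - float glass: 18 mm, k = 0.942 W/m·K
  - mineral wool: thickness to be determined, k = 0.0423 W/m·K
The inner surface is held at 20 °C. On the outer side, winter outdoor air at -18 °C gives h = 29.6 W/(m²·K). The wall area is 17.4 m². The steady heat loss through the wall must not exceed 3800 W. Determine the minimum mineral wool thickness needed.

Model the wall as resistances in series:
R_float glass = L/(kA) = 0.018/(0.942×17.4) = 0.001098 K/W
R_outer film = 1/(h_o·A) = 1/(29.6×17.4) = 0.001942 K/W
Sum of the known resistances R_other = 0.00304 K/W
Required total resistance R_tot = ΔT/Q_allow = 38/3800 = 0.01 K/W
R_mineral wool = R_tot − R_other = 0.00696 K/W
L = R·k·A = 0.00696×0.0423×17.4

L ≈ 5.12 mm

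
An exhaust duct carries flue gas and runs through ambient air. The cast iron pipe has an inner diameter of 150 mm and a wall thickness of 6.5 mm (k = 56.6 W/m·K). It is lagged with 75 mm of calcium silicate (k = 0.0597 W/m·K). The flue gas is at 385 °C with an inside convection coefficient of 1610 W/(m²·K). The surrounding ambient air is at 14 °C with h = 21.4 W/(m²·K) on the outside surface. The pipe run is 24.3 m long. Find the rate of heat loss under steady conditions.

Cylindrical conduction, so R = ln(r₂/r₁)/(2πkL) per layer, in series:
R_inner film = 1/(h_i·2πr₁L) = 1/(1610×2π×0.075×24.3) = 5.424×10^-5 K/W
R_cast iron pipe wall = ln(81.5/75)/(2π×56.6×24.3) = 9.618×10^-6 K/W
R_calcium silicate = ln(156.5/81.5)/(2π×0.0597×24.3) = 0.07158 K/W
R_outer film = 1/(h_o·2πr_oL) = 1/(21.4×2π×0.1565×24.3) = 0.001956 K/W
R_total = 0.0736 K/W
Q = ΔT/R_total = 371/0.0736

Q ≈ 5040 W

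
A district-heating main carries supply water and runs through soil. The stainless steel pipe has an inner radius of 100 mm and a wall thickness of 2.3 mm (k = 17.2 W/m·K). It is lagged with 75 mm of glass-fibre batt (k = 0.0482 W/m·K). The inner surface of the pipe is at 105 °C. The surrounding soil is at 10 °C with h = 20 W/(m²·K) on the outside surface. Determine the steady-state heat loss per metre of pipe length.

q′ ≈ 51 W/m

Radial resistances (cylindrical: R_cond = ln(r_o/r_i)/(2πkL), R_conv = 1/(h·2πrL)):
R_stainless steel pipe wall = ln(102.3/100)/(2π×17.2×1) = 2.104×10^-4 K/W
R_glass-fibre batt = ln(177.3/102.3)/(2π×0.0482×1) = 1.816 K/W
R_outer film = 1/(h_o·2πr_oL) = 1/(20×2π×0.1773×1) = 0.04488 K/W
R_total = 1.861 K/W
Q = ΔT/R_total = 95/1.861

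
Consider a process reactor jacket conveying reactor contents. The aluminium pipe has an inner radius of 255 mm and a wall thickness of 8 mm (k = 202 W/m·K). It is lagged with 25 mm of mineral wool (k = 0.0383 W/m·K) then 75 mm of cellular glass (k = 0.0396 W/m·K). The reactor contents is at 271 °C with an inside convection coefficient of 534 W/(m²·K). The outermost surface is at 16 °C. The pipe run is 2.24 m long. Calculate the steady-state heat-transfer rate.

Radial resistances (cylindrical: R_cond = ln(r_o/r_i)/(2πkL), R_conv = 1/(h·2πrL)):
R_inner film = 1/(h_i·2πr₁L) = 1/(534×2π×0.255×2.24) = 5.218×10^-4 K/W
R_aluminium pipe wall = ln(263/255)/(2π×202×2.24) = 1.087×10^-5 K/W
R_mineral wool = ln(288/263)/(2π×0.0383×2.24) = 0.1685 K/W
R_cellular glass = ln(363/288)/(2π×0.0396×2.24) = 0.4153 K/W
R_total = 0.5842 K/W
Q = ΔT/R_total = 255/0.5842

Q ≈ 436 W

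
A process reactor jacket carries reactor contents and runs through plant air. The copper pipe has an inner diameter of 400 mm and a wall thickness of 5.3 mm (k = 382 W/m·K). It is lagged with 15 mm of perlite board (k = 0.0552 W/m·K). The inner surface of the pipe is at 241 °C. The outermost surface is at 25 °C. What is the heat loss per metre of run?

q′ ≈ 1060 W/m

Per-layer cylindrical resistances, series-summed:
R_copper pipe wall = ln(205.3/200)/(2π×382×1) = 1.09×10^-5 K/W
R_perlite board = ln(220.3/205.3)/(2π×0.0552×1) = 0.2033 K/W
R_total = 0.2033 K/W
Q = ΔT/R_total = 216/0.2033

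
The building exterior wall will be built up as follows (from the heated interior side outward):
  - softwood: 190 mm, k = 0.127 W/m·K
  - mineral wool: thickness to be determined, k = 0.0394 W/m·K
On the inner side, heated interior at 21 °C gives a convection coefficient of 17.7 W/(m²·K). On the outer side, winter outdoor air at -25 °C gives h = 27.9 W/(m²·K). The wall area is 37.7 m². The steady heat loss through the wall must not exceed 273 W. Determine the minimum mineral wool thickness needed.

Treating each layer as a thermal resistance in series:
R_inner film = 1/(h_i·A) = 1/(17.7×37.7) = 0.001499 K/W
R_softwood = L/(kA) = 0.19/(0.127×37.7) = 0.03968 K/W
R_outer film = 1/(h_o·A) = 1/(27.9×37.7) = 9.507×10^-4 K/W
Sum of the known resistances R_other = 0.04213 K/W
Required total resistance R_tot = ΔT/Q_allow = 46/273 = 0.1685 K/W
R_mineral wool = R_tot − R_other = 0.1264 K/W
L = R·k·A = 0.1264×0.0394×37.7

L ≈ 188 mm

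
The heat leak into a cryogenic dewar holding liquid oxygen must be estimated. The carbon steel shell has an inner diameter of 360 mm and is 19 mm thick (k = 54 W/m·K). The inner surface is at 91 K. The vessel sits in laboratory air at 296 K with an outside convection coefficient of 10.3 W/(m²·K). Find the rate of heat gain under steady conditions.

Radial (spherical) resistances in series:
R_carbon steel shell = (1/0.18 − 1/0.199)/(4π×54) = 7.817×10^-4 K/W
R_outer film = 1/(h·4πr_o²) = 1/(10.3×4π×0.199²) = 0.1951 K/W
R_total = 0.1959 K/W
Q = ΔT/R_total = 205/0.1959

Q ≈ 1050 W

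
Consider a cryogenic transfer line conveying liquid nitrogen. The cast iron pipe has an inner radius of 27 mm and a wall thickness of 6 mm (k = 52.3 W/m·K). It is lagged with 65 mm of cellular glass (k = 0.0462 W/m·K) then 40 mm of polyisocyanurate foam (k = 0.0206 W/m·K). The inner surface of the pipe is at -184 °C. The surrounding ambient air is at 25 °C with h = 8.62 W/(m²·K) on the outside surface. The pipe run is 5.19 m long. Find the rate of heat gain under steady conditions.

Radial resistances (cylindrical: R_cond = ln(r_o/r_i)/(2πkL), R_conv = 1/(h·2πrL)):
R_cast iron pipe wall = ln(33/27)/(2π×52.3×5.19) = 1.177×10^-4 K/W
R_cellular glass = ln(98/33)/(2π×0.0462×5.19) = 0.7225 K/W
R_polyisocyanurate foam = ln(138/98)/(2π×0.0206×5.19) = 0.5095 K/W
R_outer film = 1/(h_o·2πr_oL) = 1/(8.62×2π×0.138×5.19) = 0.02578 K/W
R_total = 1.258 K/W
Q = ΔT/R_total = 209/1.258

Q ≈ 166 W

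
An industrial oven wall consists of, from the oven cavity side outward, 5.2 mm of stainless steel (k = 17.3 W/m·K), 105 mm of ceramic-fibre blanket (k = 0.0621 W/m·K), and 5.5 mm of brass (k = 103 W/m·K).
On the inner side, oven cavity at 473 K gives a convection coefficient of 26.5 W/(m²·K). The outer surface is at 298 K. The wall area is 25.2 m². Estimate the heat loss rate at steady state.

Q ≈ 2550 W

Treating each layer as a thermal resistance in series:
R_inner film = 1/(h_i·A) = 1/(26.5×25.2) = 0.001497 K/W
R_stainless steel = L/(kA) = 0.0052/(17.3×25.2) = 1.193×10^-5 K/W
R_ceramic-fibre blanket = L/(kA) = 0.105/(0.0621×25.2) = 0.0671 K/W
R_brass = L/(kA) = 0.0055/(103×25.2) = 2.119×10^-6 K/W
R_total = 0.06861 K/W
Q = ΔT / R_total = 175 / 0.06861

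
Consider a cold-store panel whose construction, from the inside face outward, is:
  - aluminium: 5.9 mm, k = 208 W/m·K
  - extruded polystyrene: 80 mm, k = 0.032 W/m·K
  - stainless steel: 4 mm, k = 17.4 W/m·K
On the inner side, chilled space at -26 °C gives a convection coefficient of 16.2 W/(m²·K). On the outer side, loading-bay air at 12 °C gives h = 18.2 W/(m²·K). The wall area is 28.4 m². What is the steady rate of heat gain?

Thermal resistances in series:
R_inner film = 1/(h_i·A) = 1/(16.2×28.4) = 0.002174 K/W
R_aluminium = L/(kA) = 0.0059/(208×28.4) = 9.988×10^-7 K/W
R_extruded polystyrene = L/(kA) = 0.08/(0.032×28.4) = 0.08803 K/W
R_stainless steel = L/(kA) = 0.004/(17.4×28.4) = 8.095×10^-6 K/W
R_outer film = 1/(h_o·A) = 1/(18.2×28.4) = 0.001935 K/W
R_total = 0.09215 K/W
Q = ΔT / R_total = 38 / 0.09215

Q ≈ 412 W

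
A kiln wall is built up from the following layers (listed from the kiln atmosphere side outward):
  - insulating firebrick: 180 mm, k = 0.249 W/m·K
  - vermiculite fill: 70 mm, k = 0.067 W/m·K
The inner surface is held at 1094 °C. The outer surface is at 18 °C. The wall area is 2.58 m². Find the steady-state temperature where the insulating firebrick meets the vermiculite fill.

Model the wall as resistances in series:
R_insulating firebrick = L/(kA) = 0.18/(0.249×2.58) = 0.2802 K/W
R_vermiculite fill = L/(kA) = 0.07/(0.067×2.58) = 0.405 K/W
R_total = 0.6851 K/W;  Q = ΔT/R_total = 1076/0.6851 = 1570 W
T_interface = T_inner − Q·ΣR(inner→interface) = 1094 − 1570×0.2802

T ≈ 654 °C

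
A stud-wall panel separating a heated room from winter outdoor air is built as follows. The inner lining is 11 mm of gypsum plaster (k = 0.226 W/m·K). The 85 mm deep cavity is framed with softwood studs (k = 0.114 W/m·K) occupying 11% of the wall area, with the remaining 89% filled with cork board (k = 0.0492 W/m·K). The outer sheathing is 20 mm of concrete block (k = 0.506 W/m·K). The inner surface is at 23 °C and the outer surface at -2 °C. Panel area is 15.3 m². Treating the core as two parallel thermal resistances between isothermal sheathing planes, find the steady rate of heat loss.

Sheathing layers in series; stud and cavity paths in parallel between them.
R_inner = 0.011/(0.226×15.3) = 0.003181 K/W
R_stud  = 0.085/(0.114×0.11×15.3) = 0.443 K/W
R_cav   = 0.085/(0.0492×0.89×15.3) = 0.1269 K/W
1/R_core = 1/R_stud + 1/R_cav → R_core = 0.09863 K/W
R_outer = 0.02/(0.506×15.3) = 0.002583 K/W
R_total = 0.1044 K/W
Q = ΔT/R_total = 25/0.1044

Q ≈ 239 W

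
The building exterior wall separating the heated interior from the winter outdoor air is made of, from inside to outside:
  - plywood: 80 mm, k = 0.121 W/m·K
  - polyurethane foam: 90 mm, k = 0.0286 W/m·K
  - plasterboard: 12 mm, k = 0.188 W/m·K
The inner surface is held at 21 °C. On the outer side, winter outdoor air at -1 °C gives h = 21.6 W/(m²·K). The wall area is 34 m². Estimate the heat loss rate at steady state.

Q ≈ 191 W

Series thermal resistances:
R_plywood = L/(kA) = 0.08/(0.121×34) = 0.01945 K/W
R_polyurethane foam = L/(kA) = 0.09/(0.0286×34) = 0.09255 K/W
R_plasterboard = L/(kA) = 0.012/(0.188×34) = 0.001877 K/W
R_outer film = 1/(h_o·A) = 1/(21.6×34) = 0.001362 K/W
R_total = 0.1152 K/W
Q = ΔT / R_total = 22 / 0.1152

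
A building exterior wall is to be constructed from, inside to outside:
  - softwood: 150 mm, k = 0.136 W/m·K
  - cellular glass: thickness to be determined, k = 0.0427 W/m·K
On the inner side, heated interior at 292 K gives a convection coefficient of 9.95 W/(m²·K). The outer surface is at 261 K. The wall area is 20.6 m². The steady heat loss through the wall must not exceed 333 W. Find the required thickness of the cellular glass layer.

L ≈ 30.5 mm

Series thermal resistances:
R_inner film = 1/(h_i·A) = 1/(9.95×20.6) = 0.004879 K/W
R_softwood = L/(kA) = 0.15/(0.136×20.6) = 0.05354 K/W
Sum of the known resistances R_other = 0.05842 K/W
Required total resistance R_tot = ΔT/Q_allow = 31/333 = 0.09309 K/W
R_cellular glass = R_tot − R_other = 0.03467 K/W
L = R·k·A = 0.03467×0.0427×20.6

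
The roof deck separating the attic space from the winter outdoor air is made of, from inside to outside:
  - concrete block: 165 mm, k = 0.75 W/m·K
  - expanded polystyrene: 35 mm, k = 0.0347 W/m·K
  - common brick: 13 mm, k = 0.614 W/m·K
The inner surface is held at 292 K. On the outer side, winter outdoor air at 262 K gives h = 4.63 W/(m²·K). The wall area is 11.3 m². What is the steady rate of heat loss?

Q ≈ 231 W

Treating each layer as a thermal resistance in series:
R_concrete block = L/(kA) = 0.165/(0.75×11.3) = 0.01947 K/W
R_expanded polystyrene = L/(kA) = 0.035/(0.0347×11.3) = 0.08926 K/W
R_common brick = L/(kA) = 0.013/(0.614×11.3) = 0.001874 K/W
R_outer film = 1/(h_o·A) = 1/(4.63×11.3) = 0.01911 K/W
R_total = 0.1297 K/W
Q = ΔT / R_total = 30 / 0.1297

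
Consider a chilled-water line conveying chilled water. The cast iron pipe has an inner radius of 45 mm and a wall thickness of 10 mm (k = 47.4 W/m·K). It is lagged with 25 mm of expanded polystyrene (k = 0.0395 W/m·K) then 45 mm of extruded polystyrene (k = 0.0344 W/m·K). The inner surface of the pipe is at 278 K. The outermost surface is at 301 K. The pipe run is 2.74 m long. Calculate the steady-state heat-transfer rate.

Q ≈ 17.6 W

Per-layer cylindrical resistances, series-summed:
R_cast iron pipe wall = ln(55/45)/(2π×47.4×2.74) = 2.459×10^-4 K/W
R_expanded polystyrene = ln(80/55)/(2π×0.0395×2.74) = 0.551 K/W
R_extruded polystyrene = ln(125/80)/(2π×0.0344×2.74) = 0.7536 K/W
R_total = 1.305 K/W
Q = ΔT/R_total = 23/1.305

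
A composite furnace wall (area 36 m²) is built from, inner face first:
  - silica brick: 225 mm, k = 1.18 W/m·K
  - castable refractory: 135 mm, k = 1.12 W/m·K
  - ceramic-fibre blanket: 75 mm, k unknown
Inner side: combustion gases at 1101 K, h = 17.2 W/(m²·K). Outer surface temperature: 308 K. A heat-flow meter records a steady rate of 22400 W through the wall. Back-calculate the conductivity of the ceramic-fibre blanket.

k ≈ 0.0829 W/(m·K)

Thermal resistances in series:
R_inner film = 1/(h_i·A) = 1/(17.2×36) = 0.001615 K/W
R_silica brick = L/(kA) = 0.225/(1.18×36) = 0.005297 K/W
R_castable refractory = L/(kA) = 0.135/(1.12×36) = 0.003348 K/W
Sum of known resistances R_other = 0.01026 K/W
Total R = ΔT/Q = 793/22400 = 0.0354 K/W
R_ceramic-fibre blanket = R_total − R_other = 0.02514 K/W
k = L/(R·A) = 0.075/(0.02514×36)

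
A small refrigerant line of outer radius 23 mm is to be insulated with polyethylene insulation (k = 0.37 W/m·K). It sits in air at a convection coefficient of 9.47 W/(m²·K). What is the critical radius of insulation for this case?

For a cylinder r_cr = k/h = 0.37/9.47
r_cr = 39.1 mm; since the bare radius (23 mm) is below r_cr, adding a thin layer of insulation will *increase* heat loss.

r_cr ≈ 39.1 mm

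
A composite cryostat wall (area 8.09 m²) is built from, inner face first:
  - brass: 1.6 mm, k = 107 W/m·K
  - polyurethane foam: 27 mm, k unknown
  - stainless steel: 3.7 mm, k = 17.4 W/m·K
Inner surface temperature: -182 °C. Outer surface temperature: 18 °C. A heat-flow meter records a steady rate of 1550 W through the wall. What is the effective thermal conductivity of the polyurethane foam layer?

k ≈ 0.0259 W/(m·K)

Series thermal resistances:
R_brass = L/(kA) = 0.0016/(107×8.09) = 1.848×10^-6 K/W
R_stainless steel = L/(kA) = 0.0037/(17.4×8.09) = 2.628×10^-5 K/W
Sum of known resistances R_other = 2.813×10^-5 K/W
Total R = ΔT/Q = 200/1550 = 0.129 K/W
R_polyurethane foam = R_total − R_other = 0.129 K/W
k = L/(R·A) = 0.027/(0.129×8.09)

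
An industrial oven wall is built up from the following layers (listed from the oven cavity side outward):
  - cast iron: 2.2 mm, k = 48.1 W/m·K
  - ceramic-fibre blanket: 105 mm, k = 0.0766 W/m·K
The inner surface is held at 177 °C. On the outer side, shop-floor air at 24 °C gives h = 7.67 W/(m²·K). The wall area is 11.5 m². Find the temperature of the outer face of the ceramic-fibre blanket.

T ≈ 37.3 °C

Thermal resistances in series:
R_cast iron = L/(kA) = 0.0022/(48.1×11.5) = 3.977×10^-6 K/W
R_ceramic-fibre blanket = L/(kA) = 0.105/(0.0766×11.5) = 0.1192 K/W
R_outer film = 1/(h_o·A) = 1/(7.67×11.5) = 0.01134 K/W
R_total = 0.1305 K/W;  Q = ΔT/R_total = 153/0.1305 = 1172 W
T_interface = T_inner − Q·ΣR(inner→interface) = 177 − 1170×0.1192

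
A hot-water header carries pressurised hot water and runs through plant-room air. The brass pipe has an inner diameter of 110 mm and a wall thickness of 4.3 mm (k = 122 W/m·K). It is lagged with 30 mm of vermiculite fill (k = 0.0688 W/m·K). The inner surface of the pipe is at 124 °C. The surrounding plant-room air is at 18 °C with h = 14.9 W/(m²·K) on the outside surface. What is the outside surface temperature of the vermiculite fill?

T ≈ 29.9 °C

For a radial system each layer contributes R = ln(r_out/r_in)/(2πkL); films add R = 1/(hA).
R_brass pipe wall = ln(59.3/55)/(2π×122×1) = 9.82×10^-5 K/W
R_vermiculite fill = ln(89.3/59.3)/(2π×0.0688×1) = 0.947 K/W
R_outer film = 1/(h_o·2πr_oL) = 1/(14.9×2π×0.0893×1) = 0.1196 K/W
R_total = 1.067 K/W
Q = ΔT/R_total = 106/1.067
Q = 99.4 W/m
T_interface = T_inner − Q·ΣR(inner→interface) = 124 − 99.4×0.9471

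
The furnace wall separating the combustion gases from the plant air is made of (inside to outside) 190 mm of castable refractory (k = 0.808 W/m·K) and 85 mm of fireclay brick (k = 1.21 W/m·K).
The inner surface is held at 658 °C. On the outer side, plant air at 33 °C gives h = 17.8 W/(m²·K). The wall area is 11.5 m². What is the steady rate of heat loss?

Series thermal resistances:
R_castable refractory = L/(kA) = 0.19/(0.808×11.5) = 0.02045 K/W
R_fireclay brick = L/(kA) = 0.085/(1.21×11.5) = 0.006109 K/W
R_outer film = 1/(h_o·A) = 1/(17.8×11.5) = 0.004885 K/W
R_total = 0.03144 K/W
Q = ΔT / R_total = 625 / 0.03144

Q ≈ 19900 W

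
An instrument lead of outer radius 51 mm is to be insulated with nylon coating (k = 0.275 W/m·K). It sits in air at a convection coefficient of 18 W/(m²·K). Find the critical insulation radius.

For a cylinder r_cr = k/h = 0.275/18
r_cr = 15.3 mm; since the bare radius (51 mm) is above r_cr, any added insulation will reduce heat loss.

r_cr ≈ 15.3 mm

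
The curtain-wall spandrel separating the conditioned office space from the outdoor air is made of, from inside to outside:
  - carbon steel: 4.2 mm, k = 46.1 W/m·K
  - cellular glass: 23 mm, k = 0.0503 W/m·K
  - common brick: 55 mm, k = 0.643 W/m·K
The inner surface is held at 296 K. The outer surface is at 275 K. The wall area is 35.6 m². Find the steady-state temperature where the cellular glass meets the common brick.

Using the resistance-network approach (series):
R_carbon steel = L/(kA) = 0.0042/(46.1×35.6) = 2.559×10^-6 K/W
R_cellular glass = L/(kA) = 0.023/(0.0503×35.6) = 0.01284 K/W
R_common brick = L/(kA) = 0.055/(0.643×35.6) = 0.002403 K/W
R_total = 0.01525 K/W;  Q = ΔT/R_total = 21/0.01525 = 1377 W
T_interface = T_inner − Q·ΣR(inner→interface) = 296 − 1380×0.01285

T ≈ 278 K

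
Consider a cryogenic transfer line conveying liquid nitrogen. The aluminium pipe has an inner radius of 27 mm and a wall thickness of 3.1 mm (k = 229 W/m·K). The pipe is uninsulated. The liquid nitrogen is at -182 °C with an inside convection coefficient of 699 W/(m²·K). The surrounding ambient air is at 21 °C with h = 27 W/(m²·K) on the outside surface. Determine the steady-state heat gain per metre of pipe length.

q′ ≈ 993 W/m

For a radial system each layer contributes R = ln(r_out/r_in)/(2πkL); films add R = 1/(hA).
R_inner film = 1/(h_i·2πr₁L) = 1/(699×2π×0.027×1) = 0.008433 K/W
R_aluminium pipe wall = ln(30.1/27)/(2π×229×1) = 7.554×10^-5 K/W
R_outer film = 1/(h_o·2πr_oL) = 1/(27×2π×0.0301×1) = 0.1958 K/W
R_total = 0.2043 K/W
Q = ΔT/R_total = 203/0.2043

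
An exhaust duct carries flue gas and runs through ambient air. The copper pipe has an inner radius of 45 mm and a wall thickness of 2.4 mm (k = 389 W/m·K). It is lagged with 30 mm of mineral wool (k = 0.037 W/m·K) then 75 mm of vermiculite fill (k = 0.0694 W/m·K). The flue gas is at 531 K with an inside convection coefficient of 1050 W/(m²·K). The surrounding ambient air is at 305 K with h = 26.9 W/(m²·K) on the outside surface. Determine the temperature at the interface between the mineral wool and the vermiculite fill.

T ≈ 402 K

Treating each annulus and film as a series resistance:
R_inner film = 1/(h_i·2πr₁L) = 1/(1050×2π×0.045×1) = 0.003368 K/W
R_copper pipe wall = ln(47.4/45)/(2π×389×1) = 2.126×10^-5 K/W
R_mineral wool = ln(77.4/47.4)/(2π×0.037×1) = 2.109 K/W
R_vermiculite fill = ln(152.4/77.4)/(2π×0.0694×1) = 1.554 K/W
R_outer film = 1/(h_o·2πr_oL) = 1/(26.9×2π×0.1524×1) = 0.03882 K/W
R_total = 3.705 K/W
Q = ΔT/R_total = 226/3.705
Q = 61 W/m
T_interface = T_inner − Q·ΣR(inner→interface) = 531 − 61×2.113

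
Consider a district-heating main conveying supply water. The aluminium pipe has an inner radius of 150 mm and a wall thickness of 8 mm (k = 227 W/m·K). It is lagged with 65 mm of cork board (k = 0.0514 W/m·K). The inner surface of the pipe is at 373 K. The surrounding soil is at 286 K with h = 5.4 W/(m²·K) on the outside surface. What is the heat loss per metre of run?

For a radial system each layer contributes R = ln(r_out/r_in)/(2πkL); films add R = 1/(hA).
R_aluminium pipe wall = ln(158/150)/(2π×227×1) = 3.643×10^-5 K/W
R_cork board = ln(223/158)/(2π×0.0514×1) = 1.067 K/W
R_outer film = 1/(h_o·2πr_oL) = 1/(5.4×2π×0.223×1) = 0.1322 K/W
R_total = 1.199 K/W
Q = ΔT/R_total = 87/1.199

q′ ≈ 72.6 W/m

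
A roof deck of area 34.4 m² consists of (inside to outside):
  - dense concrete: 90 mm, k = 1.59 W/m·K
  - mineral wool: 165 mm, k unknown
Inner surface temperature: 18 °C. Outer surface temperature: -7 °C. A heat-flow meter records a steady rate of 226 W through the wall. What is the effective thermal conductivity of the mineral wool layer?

Series thermal resistances:
R_dense concrete = L/(kA) = 0.09/(1.59×34.4) = 0.001645 K/W
Sum of known resistances R_other = 0.001645 K/W
Total R = ΔT/Q = 25/226 = 0.1106 K/W
R_mineral wool = R_total − R_other = 0.109 K/W
k = L/(R·A) = 0.165/(0.109×34.4)

k ≈ 0.044 W/(m·K)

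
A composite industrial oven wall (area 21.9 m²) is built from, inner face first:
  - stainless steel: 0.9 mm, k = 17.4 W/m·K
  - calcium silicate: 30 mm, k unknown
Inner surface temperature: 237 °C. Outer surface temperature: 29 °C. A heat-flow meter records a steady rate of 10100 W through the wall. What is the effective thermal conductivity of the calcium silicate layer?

k ≈ 0.0665 W/(m·K)

Thermal resistances in series:
R_stainless steel = L/(kA) = 0.0009/(17.4×21.9) = 2.362×10^-6 K/W
Sum of known resistances R_other = 2.362×10^-6 K/W
Total R = ΔT/Q = 208/10100 = 0.02059 K/W
R_calcium silicate = R_total − R_other = 0.02059 K/W
k = L/(R·A) = 0.03/(0.02059×21.9)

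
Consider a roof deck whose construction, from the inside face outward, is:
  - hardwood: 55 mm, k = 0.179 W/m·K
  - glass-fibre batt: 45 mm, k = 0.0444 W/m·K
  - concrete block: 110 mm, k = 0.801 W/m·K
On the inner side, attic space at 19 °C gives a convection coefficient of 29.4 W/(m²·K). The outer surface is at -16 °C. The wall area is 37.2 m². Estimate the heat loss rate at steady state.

Using the resistance-network approach (series):
R_inner film = 1/(h_i·A) = 1/(29.4×37.2) = 9.143×10^-4 K/W
R_hardwood = L/(kA) = 0.055/(0.179×37.2) = 0.00826 K/W
R_glass-fibre batt = L/(kA) = 0.045/(0.0444×37.2) = 0.02724 K/W
R_concrete block = L/(kA) = 0.11/(0.801×37.2) = 0.003692 K/W
R_total = 0.04011 K/W
Q = ΔT / R_total = 35 / 0.04011

Q ≈ 873 W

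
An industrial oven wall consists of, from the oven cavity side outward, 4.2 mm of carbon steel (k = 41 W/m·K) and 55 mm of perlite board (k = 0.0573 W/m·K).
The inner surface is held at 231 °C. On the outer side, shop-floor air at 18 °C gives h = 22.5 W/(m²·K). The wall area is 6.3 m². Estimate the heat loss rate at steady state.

Model the wall as resistances in series:
R_carbon steel = L/(kA) = 0.0042/(41×6.3) = 1.626×10^-5 K/W
R_perlite board = L/(kA) = 0.055/(0.0573×6.3) = 0.1524 K/W
R_outer film = 1/(h_o·A) = 1/(22.5×6.3) = 0.007055 K/W
R_total = 0.1594 K/W
Q = ΔT / R_total = 213 / 0.1594

Q ≈ 1340 W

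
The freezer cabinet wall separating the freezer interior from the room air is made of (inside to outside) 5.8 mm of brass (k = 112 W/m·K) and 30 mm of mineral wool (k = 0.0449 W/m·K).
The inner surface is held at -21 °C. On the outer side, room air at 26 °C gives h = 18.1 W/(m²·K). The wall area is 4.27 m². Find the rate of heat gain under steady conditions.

Series thermal resistances:
R_brass = L/(kA) = 0.0058/(112×4.27) = 1.213×10^-5 K/W
R_mineral wool = L/(kA) = 0.03/(0.0449×4.27) = 0.1565 K/W
R_outer film = 1/(h_o·A) = 1/(18.1×4.27) = 0.01294 K/W
R_total = 0.1694 K/W
Q = ΔT / R_total = 47 / 0.1694

Q ≈ 277 W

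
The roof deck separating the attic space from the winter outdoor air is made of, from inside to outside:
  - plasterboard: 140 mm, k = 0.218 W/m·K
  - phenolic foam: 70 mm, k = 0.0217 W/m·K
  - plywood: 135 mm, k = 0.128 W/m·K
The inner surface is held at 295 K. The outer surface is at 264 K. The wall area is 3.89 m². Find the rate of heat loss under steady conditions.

Treating each layer as a thermal resistance in series:
R_plasterboard = L/(kA) = 0.14/(0.218×3.89) = 0.1651 K/W
R_phenolic foam = L/(kA) = 0.07/(0.0217×3.89) = 0.8293 K/W
R_plywood = L/(kA) = 0.135/(0.128×3.89) = 0.2711 K/W
R_total = 1.265 K/W
Q = ΔT / R_total = 31 / 1.265

Q ≈ 24.5 W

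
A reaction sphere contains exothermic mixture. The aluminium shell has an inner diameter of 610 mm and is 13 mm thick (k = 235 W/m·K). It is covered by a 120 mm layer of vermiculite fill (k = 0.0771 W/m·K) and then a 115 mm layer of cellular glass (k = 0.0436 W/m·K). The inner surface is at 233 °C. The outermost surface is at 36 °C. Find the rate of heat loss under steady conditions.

Q ≈ 112 W

Radial (spherical) resistances in series:
R_aluminium shell = (1/0.305 − 1/0.318)/(4π×235) = 4.539×10^-5 K/W
R_vermiculite fill = (1/0.318 − 1/0.438)/(4π×0.0771) = 0.8892 K/W
R_cellular glass = (1/0.438 − 1/0.553)/(4π×0.0436) = 0.8666 K/W
R_total = 1.756 K/W
Q = ΔT/R_total = 197/1.756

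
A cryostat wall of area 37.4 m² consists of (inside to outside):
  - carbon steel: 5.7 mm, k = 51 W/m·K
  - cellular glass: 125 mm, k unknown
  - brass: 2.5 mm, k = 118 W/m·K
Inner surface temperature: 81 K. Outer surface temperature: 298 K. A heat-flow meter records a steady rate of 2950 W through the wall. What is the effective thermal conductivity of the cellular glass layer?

Using the resistance-network approach (series):
R_carbon steel = L/(kA) = 0.0057/(51×37.4) = 2.988×10^-6 K/W
R_brass = L/(kA) = 0.0025/(118×37.4) = 5.665×10^-7 K/W
Sum of known resistances R_other = 3.555×10^-6 K/W
Total R = ΔT/Q = 217/2950 = 0.07356 K/W
R_cellular glass = R_total − R_other = 0.07356 K/W
k = L/(R·A) = 0.125/(0.07356×37.4)

k ≈ 0.0454 W/(m·K)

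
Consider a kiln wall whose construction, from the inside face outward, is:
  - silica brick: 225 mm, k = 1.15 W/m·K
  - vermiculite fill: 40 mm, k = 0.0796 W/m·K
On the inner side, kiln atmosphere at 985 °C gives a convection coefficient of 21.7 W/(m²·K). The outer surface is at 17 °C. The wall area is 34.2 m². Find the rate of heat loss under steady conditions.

Q ≈ 44500 W

Series thermal resistances:
R_inner film = 1/(h_i·A) = 1/(21.7×34.2) = 0.001347 K/W
R_silica brick = L/(kA) = 0.225/(1.15×34.2) = 0.005721 K/W
R_vermiculite fill = L/(kA) = 0.04/(0.0796×34.2) = 0.01469 K/W
R_total = 0.02176 K/W
Q = ΔT / R_total = 968 / 0.02176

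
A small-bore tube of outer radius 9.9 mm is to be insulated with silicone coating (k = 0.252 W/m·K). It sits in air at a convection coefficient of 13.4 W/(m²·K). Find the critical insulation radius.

For a cylinder r_cr = k/h = 0.252/13.4
r_cr = 18.8 mm; since the bare radius (9.9 mm) is below r_cr, adding a thin layer of insulation will *increase* heat loss.

r_cr ≈ 18.8 mm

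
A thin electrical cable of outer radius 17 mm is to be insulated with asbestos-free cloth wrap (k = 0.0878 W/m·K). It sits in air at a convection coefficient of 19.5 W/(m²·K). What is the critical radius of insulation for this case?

For a cylinder r_cr = k/h = 0.0878/19.5
r_cr = 4.5 mm; since the bare radius (17 mm) is above r_cr, any added insulation will reduce heat loss.

r_cr ≈ 4.5 mm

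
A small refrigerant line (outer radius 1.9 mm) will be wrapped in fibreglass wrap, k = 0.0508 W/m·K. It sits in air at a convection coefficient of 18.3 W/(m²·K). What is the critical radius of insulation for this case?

For a cylinder r_cr = k/h = 0.0508/18.3
r_cr = 2.78 mm; since the bare radius (1.9 mm) is below r_cr, adding a thin layer of insulation will *increase* heat loss.

r_cr ≈ 2.78 mm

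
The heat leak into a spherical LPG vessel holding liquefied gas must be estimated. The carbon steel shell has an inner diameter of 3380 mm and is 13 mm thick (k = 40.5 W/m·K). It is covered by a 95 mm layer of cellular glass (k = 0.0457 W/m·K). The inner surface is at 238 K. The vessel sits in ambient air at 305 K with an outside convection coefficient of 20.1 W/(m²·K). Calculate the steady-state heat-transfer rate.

For a spherical shell R = (1/r₁ − 1/r₂)/(4πk); film R = 1/(h·4πr²). In series:
R_carbon steel shell = (1/1.69 − 1/1.703)/(4π×40.5) = 8.875×10^-6 K/W
R_cellular glass = (1/1.703 − 1/1.798)/(4π×0.0457) = 0.05402 K/W
R_outer film = 1/(h·4πr_o²) = 1/(20.1×4π×1.798²) = 0.001225 K/W
R_total = 0.05526 K/W
Q = ΔT/R_total = 67/0.05526

Q ≈ 1210 W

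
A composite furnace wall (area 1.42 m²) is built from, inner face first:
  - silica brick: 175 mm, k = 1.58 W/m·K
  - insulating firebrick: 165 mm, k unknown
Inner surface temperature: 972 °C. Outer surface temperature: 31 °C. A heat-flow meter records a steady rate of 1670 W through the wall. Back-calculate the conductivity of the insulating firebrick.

k ≈ 0.239 W/(m·K)

Using the resistance-network approach (series):
R_silica brick = L/(kA) = 0.175/(1.58×1.42) = 0.078 K/W
Sum of known resistances R_other = 0.078 K/W
Total R = ΔT/Q = 941/1670 = 0.5635 K/W
R_insulating firebrick = R_total − R_other = 0.4855 K/W
k = L/(R·A) = 0.165/(0.4855×1.42)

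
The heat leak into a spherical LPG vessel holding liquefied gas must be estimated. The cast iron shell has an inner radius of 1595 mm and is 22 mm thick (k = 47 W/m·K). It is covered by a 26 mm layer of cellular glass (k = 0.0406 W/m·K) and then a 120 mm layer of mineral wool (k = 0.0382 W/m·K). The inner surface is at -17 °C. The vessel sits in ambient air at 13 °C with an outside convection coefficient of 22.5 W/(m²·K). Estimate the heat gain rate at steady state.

For a spherical shell R = (1/r₁ − 1/r₂)/(4πk); film R = 1/(h·4πr²). In series:
R_cast iron shell = (1/1.595 − 1/1.617)/(4π×47) = 1.444×10^-5 K/W
R_cellular glass = (1/1.617 − 1/1.643)/(4π×0.0406) = 0.01918 K/W
R_mineral wool = (1/1.643 − 1/1.763)/(4π×0.0382) = 0.0863 K/W
R_outer film = 1/(h·4πr_o²) = 1/(22.5×4π×1.763²) = 0.001138 K/W
R_total = 0.1066 K/W
Q = ΔT/R_total = 30/0.1066

Q ≈ 281 W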